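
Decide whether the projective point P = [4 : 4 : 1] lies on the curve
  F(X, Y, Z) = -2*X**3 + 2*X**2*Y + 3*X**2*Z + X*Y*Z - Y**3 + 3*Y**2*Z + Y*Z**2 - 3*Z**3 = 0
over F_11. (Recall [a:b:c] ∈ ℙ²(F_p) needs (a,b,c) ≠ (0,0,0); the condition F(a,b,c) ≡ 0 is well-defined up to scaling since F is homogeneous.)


F(4,4,1) ≡ 5 (mod 11); P is NOT on the curve.

Evaluate F(4, 4, 1) term-by-term (mod 11).
  -2*X**3 ↦ -2·64·1·1 = -128
  2*X**2*Y ↦ 2·16·4·1 = 128
  3*X**2*Z ↦ 3·16·1·1 = 48
  X*Y*Z ↦ 1·4·4·1 = 16
  -Y**3 ↦ -1·1·64·1 = -64
  3*Y**2*Z ↦ 3·1·16·1 = 48
  Y*Z**2 ↦ 1·1·4·1 = 4
  -3*Z**3 ↦ -3·1·1·1 = -3
Sum: F(4, 4, 1) = (-128) + (128) + (48) + (16) + (-64) + (48) + (4) + (-3) = 49.
Reducing mod 11: 49 ≡ 5 (mod 11).
Since F(a, b, c) ≡ 5 ≠ 0 (mod 11), P does NOT lie on the curve.


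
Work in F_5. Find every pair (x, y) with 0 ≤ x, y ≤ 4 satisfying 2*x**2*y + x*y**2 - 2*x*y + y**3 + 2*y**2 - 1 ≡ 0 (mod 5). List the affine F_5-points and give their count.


Affine F_5-points: {(0, 2), (0, 4), (4, 1), (4, 4)}; count = 4.

For each of the 25 pairs (x, y) ∈ F_5², evaluate f(x, y) mod 5. Record the zeros.
  x = 0: [0↦4, 1↦2, 2↦0, 3↦4, 4↦0]  zeros at y ∈ {2, 4}
  x = 1: [0↦4, 1↦3, 2↦4, 3↦3, 4↦1]  zeros at y ∈ ∅
  x = 2: [0↦4, 1↦3, 2↦1, 3↦4, 4↦3]  zeros at y ∈ ∅
  x = 3: [0↦4, 1↦2, 2↦1, 3↦2, 4↦1]  zeros at y ∈ ∅
  x = 4: [0↦4, 1↦0, 2↦4, 3↦2, 4↦0]  zeros at y ∈ {1, 4}
Collecting zeros: affine points = {(0, 2), (0, 4), (4, 1), (4, 4)}.
Total count |C(F_5)_aff| = 4.


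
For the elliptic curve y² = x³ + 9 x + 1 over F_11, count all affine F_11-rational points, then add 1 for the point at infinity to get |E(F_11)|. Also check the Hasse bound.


Affine points = {(0, 1), (0, 10), (1, 0), (2, 4), (2, 7), (3, 0), (7, 0)}; affine count = 7; |E(F_11)| = 8.

Discriminant check: Δ ∝ 4a³ + 27b² = 4·9³ + 27·1² = 4·729 + 27·1 ≡ 6 (mod 11). Nonzero ⇒ E is nonsingular.
For each x ∈ F_11, compute rhs = x³ + 9·x + 1 mod 11, then count y ∈ F_11 with y² ≡ rhs.
  x = 0: rhs = 1, matching y values: 1, 10 (2 points).
  x = 1: rhs = 0, matching y values: 0 (1 points).
  x = 2: rhs = 5, matching y values: 4, 7 (2 points).
  x = 3: rhs = 0, matching y values: 0 (1 points).
  x = 4: rhs = 2, matching y values: none (0 points).
  x = 5: rhs = 6, matching y values: none (0 points).
  x = 6: rhs = 7, matching y values: none (0 points).
  x = 7: rhs = 0, matching y values: 0 (1 points).
  x = 8: rhs = 2, matching y values: none (0 points).
  x = 9: rhs = 8, matching y values: none (0 points).
  x = 10: rhs = 2, matching y values: none (0 points).
Total affine count: 7.
Full point count |E(F_11)| = 7 + 1 = 8.
Hasse bound: |8 − (11+1)| = |-4| = 4 ≤ 2√11 ≈ 6.6332 ✓.


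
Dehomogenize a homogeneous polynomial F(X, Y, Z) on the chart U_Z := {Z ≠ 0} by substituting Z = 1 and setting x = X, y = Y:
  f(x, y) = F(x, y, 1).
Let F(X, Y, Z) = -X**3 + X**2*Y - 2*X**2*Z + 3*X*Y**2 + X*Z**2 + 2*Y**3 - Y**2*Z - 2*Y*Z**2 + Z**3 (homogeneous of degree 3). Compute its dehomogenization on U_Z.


f(x, y) = -x**3 + x**2*y - 2*x**2 + 3*x*y**2 + x + 2*y**3 - y**2 - 2*y + 1

On U_Z we set Z = 1. Each monomial c·X^i·Y^j·Z^k in F becomes c·x^i·y^j·1^k = c·x^i·y^j.
Substituting Z = 1: F(X, Y, 1) = -x**3 + x**2*y - 2*x**2 + 3*x*y**2 + x + 2*y**3 - y**2 - 2*y + 1.
Note: deg(f) ≤ deg(F) = 3; strict inequality happens when F is divisible by Z (lost terms).


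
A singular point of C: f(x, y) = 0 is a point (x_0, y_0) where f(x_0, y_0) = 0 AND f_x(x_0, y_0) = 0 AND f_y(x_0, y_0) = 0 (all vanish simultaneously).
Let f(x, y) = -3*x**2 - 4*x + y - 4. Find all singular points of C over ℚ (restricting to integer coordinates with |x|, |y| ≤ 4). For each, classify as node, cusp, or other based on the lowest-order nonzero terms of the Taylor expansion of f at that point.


No singular points in the scanned grid; C is smooth there.

Compute partial derivatives:
  f_x = -6*x - 4.
  f_y = 1.
f_y = 1 is a nonzero constant, so f_y never vanishes: no point (x, y) can satisfy f = f_x = f_y = 0. In particular no (x, y) ∈ {−4, ..., 4}² is singular; the curve is smooth.


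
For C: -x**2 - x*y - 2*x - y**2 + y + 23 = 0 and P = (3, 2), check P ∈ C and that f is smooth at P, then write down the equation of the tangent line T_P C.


Tangent line at P: -10*x - 6*y + 42 = 0.

Step 1: f(3, 2) = 0, so P lies on C.
Step 2: partial derivatives
  f_x(x, y) = -2*x - y - 2, f_y(x, y) = -x - 2*y + 1.
  f_x(P) = -10, f_y(P) = -6 (gradient nonzero, so P is smooth).
Step 3: tangent line at P: -10·(x − 3) + -6·(y − 2) = 0.
Expanding: -10*x - 6*y + 42 = 0.


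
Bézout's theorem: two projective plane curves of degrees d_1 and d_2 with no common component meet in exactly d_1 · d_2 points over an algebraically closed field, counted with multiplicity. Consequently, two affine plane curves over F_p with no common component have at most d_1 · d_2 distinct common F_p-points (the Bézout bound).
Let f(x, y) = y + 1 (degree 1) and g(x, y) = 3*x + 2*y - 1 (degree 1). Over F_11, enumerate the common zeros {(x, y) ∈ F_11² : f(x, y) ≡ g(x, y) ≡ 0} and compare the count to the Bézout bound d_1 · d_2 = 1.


Common zeros: {(1, 10)}; count = 1; Bézout bound = 1.

deg(f) = 1, deg(g) = 1, so Bézout bound = 1.
Scan x ∈ F_11. For each x, list the y ∈ F_11 with f(x, y) ≡ 0 and those with g(x, y) ≡ 0 (mod 11); the common zeros in that column are the intersection.
  x = 0: f ≡ 0 at y ∈ {10}; g ≡ 0 at y ∈ {6}; common: ∅.
  x = 1: f ≡ 0 at y ∈ {10}; g ≡ 0 at y ∈ {10}; common: {10}.
  x = 2: f ≡ 0 at y ∈ {10}; g ≡ 0 at y ∈ {3}; common: ∅.
  x = 3: f ≡ 0 at y ∈ {10}; g ≡ 0 at y ∈ {7}; common: ∅.
  x = 4: f ≡ 0 at y ∈ {10}; g ≡ 0 at y ∈ {0}; common: ∅.
  x = 5: f ≡ 0 at y ∈ {10}; g ≡ 0 at y ∈ {4}; common: ∅.
  x = 6: f ≡ 0 at y ∈ {10}; g ≡ 0 at y ∈ {8}; common: ∅.
  x = 7: f ≡ 0 at y ∈ {10}; g ≡ 0 at y ∈ {1}; common: ∅.
  x = 8: f ≡ 0 at y ∈ {10}; g ≡ 0 at y ∈ {5}; common: ∅.
  x = 9: f ≡ 0 at y ∈ {10}; g ≡ 0 at y ∈ {9}; common: ∅.
  x = 10: f ≡ 0 at y ∈ {10}; g ≡ 0 at y ∈ {2}; common: ∅.
Collecting: common zeros = {(1, 10)}, so the count is 1.
Comparison with the Bézout bound: 1 ≤ 1 = deg(f)·deg(g), as expected for curves with no common component (the bound is attained).


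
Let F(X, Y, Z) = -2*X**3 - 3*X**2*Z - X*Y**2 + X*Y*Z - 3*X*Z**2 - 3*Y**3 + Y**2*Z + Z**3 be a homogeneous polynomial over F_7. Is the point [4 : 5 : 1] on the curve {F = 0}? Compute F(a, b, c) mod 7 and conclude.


F(4,5,1) ≡ 6 (mod 7); P is NOT on the curve.

Evaluate F(4, 5, 1) term-by-term (mod 7).
  -2*X**3 ↦ -2·64·1·1 = -128
  -3*X**2*Z ↦ -3·16·1·1 = -48
  -X*Y**2 ↦ -1·4·25·1 = -100
  X*Y*Z ↦ 1·4·5·1 = 20
  -3*X*Z**2 ↦ -3·4·1·1 = -12
  -3*Y**3 ↦ -3·1·125·1 = -375
  Y**2*Z ↦ 1·1·25·1 = 25
  Z**3 ↦ 1·1·1·1 = 1
Sum: F(4, 5, 1) = (-128) + (-48) + (-100) + (20) + (-12) + (-375) + (25) + (1) = -617.
Reducing mod 7: -617 ≡ 6 (mod 7).
Since F(a, b, c) ≡ 6 ≠ 0 (mod 7), P does NOT lie on the curve.


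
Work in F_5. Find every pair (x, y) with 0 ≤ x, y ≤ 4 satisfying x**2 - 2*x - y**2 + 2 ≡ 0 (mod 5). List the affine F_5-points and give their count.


Affine F_5-points: {(1, 1), (1, 4), (3, 0), (4, 0)}; count = 4.

For each of the 25 pairs (x, y) ∈ F_5², evaluate f(x, y) mod 5. Record the zeros.
  x = 0: [0↦2, 1↦1, 2↦3, 3↦3, 4↦1]  zeros at y ∈ ∅
  x = 1: [0↦1, 1↦0, 2↦2, 3↦2, 4↦0]  zeros at y ∈ {1, 4}
  x = 2: [0↦2, 1↦1, 2↦3, 3↦3, 4↦1]  zeros at y ∈ ∅
  x = 3: [0↦0, 1↦4, 2↦1, 3↦1, 4↦4]  zeros at y ∈ {0}
  x = 4: [0↦0, 1↦4, 2↦1, 3↦1, 4↦4]  zeros at y ∈ {0}
Collecting zeros: affine points = {(1, 1), (1, 4), (3, 0), (4, 0)}.
Total count |C(F_5)_aff| = 4.


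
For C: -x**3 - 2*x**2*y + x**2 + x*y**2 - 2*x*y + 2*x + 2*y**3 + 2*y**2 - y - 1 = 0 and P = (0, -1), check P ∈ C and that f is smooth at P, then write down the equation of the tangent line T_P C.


Tangent line at P: 5*x + y + 1 = 0.

Step 1: f(0, -1) = 0, so P lies on C.
Step 2: partial derivatives
  f_x(x, y) = -3*x**2 - 4*x*y + 2*x + y**2 - 2*y + 2, f_y(x, y) = -2*x**2 + 2*x*y - 2*x + 6*y**2 + 4*y - 1.
  f_x(P) = 5, f_y(P) = 1 (gradient nonzero, so P is smooth).
Step 3: tangent line at P: 5·(x − 0) + 1·(y − -1) = 0.
Expanding: 5*x + y + 1 = 0.


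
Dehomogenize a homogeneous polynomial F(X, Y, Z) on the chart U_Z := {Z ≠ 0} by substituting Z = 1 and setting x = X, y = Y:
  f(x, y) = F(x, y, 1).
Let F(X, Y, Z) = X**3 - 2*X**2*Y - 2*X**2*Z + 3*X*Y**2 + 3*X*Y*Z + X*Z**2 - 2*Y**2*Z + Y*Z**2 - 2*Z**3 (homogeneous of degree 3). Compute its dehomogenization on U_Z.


f(x, y) = x**3 - 2*x**2*y - 2*x**2 + 3*x*y**2 + 3*x*y + x - 2*y**2 + y - 2

On U_Z we set Z = 1. Each monomial c·X^i·Y^j·Z^k in F becomes c·x^i·y^j·1^k = c·x^i·y^j.
Substituting Z = 1: F(X, Y, 1) = x**3 - 2*x**2*y - 2*x**2 + 3*x*y**2 + 3*x*y + x - 2*y**2 + y - 2.
Note: deg(f) ≤ deg(F) = 3; strict inequality happens when F is divisible by Z (lost terms).


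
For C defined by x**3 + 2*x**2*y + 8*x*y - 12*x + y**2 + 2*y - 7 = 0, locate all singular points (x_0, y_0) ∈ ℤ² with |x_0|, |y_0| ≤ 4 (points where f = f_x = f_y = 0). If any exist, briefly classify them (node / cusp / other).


Singular points: {(-2, 3)}; classification: cusp.

Compute partial derivatives:
  f_x = 3*x**2 + 4*x*y + 8*y - 12.
  f_y = 2*x**2 + 8*x + 2*y + 2.
Scan x_0 ∈ {−4, ..., 4}. For each x_0, f_y(x_0, y) is a polynomial in y; find its integer roots y ∈ {−4, ..., 4}, then test f_x and f at those candidates.
  x = -4: f_y(-4, y) = 2*y + 2; vanishes at y ∈ {-1}. (-4, -1): f_x = 44 ≠ 0.
  x = -3: f_y(-3, y) = 2*y - 4; vanishes at y ∈ {2}. (-3, 2): f_x = 7 ≠ 0.
  x = -2: f_y(-2, y) = 2*y - 6; vanishes at y ∈ {3}. (-2, 3): f_x = 0, f = 0 — SINGULAR.
  x = -1: f_y(-1, y) = 2*y - 4; vanishes at y ∈ {2}. (-1, 2): f_x = -1 ≠ 0.
  x = 0: f_y(0, y) = 2*y + 2; vanishes at y ∈ {-1}. (0, -1): f_x = -20 ≠ 0.
  x = 1: f_y(1, y) = 2*y + 12; no integer root y with |y| ≤ 4.
  x = 2: f_y(2, y) = 2*y + 26; no integer root y with |y| ≤ 4.
  x = 3: f_y(3, y) = 2*y + 44; no integer root y with |y| ≤ 4.
  x = 4: f_y(4, y) = 2*y + 66; no integer root y with |y| ≤ 4.
Only singular point on the grid: (-2, 3).
Classify: substitute x = -2 + u, y = 3 + v and expand: f = u**3 + 2*u**2*v + v**2.
No constant or linear terms (consistent with a singular point). Quadratic part: v**2. Cubic part: u**3 + 2*u**2*v.
The quadratic part v**2 is a perfect square, so there is a single (double) tangent line v = 0, i.e. y = 3. Restricting the cubic part to that line (v = 0) leaves u**3 ≠ 0, so f is not divisible by v and the branch is v² ≈ -u**3 to lowest order — this is a cusp.
Classification: cusp.


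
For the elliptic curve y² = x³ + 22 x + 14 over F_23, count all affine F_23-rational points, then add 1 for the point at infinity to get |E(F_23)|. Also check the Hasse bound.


Affine points = {(8, 9), (8, 14), (11, 0), (13, 6), (13, 17), (15, 4), (15, 19), (16, 0), (18, 3), (18, 20), (19, 0), (20, 6), (20, 17), (21, 10), (21, 13)}; affine count = 15; |E(F_23)| = 16.

Discriminant check: Δ ∝ 4a³ + 27b² = 4·22³ + 27·14² = 4·10648 + 27·196 ≡ 21 (mod 23). Nonzero ⇒ E is nonsingular.
For each x ∈ F_23, compute rhs = x³ + 22·x + 14 mod 23, then count y ∈ F_23 with y² ≡ rhs.
  x = 0: rhs = 14, matching y values: none (0 points).
  x = 1: rhs = 14, matching y values: none (0 points).
  x = 2: rhs = 20, matching y values: none (0 points).
  x = 3: rhs = 15, matching y values: none (0 points).
  x = 4: rhs = 5, matching y values: none (0 points).
  x = 5: rhs = 19, matching y values: none (0 points).
  x = 6: rhs = 17, matching y values: none (0 points).
  x = 7: rhs = 5, matching y values: none (0 points).
  x = 8: rhs = 12, matching y values: 9, 14 (2 points).
  x = 9: rhs = 21, matching y values: none (0 points).
  x = 10: rhs = 15, matching y values: none (0 points).
  x = 11: rhs = 0, matching y values: 0 (1 points).
  x = 12: rhs = 5, matching y values: none (0 points).
  x = 13: rhs = 13, matching y values: 6, 17 (2 points).
  x = 14: rhs = 7, matching y values: none (0 points).
  x = 15: rhs = 16, matching y values: 4, 19 (2 points).
  x = 16: rhs = 0, matching y values: 0 (1 points).
  x = 17: rhs = 11, matching y values: none (0 points).
  x = 18: rhs = 9, matching y values: 3, 20 (2 points).
  x = 19: rhs = 0, matching y values: 0 (1 points).
  x = 20: rhs = 13, matching y values: 6, 17 (2 points).
  x = 21: rhs = 8, matching y values: 10, 13 (2 points).
  x = 22: rhs = 14, matching y values: none (0 points).
Total affine count: 15.
Full point count |E(F_23)| = 15 + 1 = 16.
Hasse bound: |16 − (23+1)| = |-8| = 8 ≤ 2√23 ≈ 9.5917 ✓.


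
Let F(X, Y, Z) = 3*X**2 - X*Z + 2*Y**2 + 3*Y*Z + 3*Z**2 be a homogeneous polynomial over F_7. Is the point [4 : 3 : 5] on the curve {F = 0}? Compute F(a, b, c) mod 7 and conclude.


F(4,3,5) ≡ 5 (mod 7); P is NOT on the curve.

Evaluate F(4, 3, 5) term-by-term (mod 7).
  3*X**2 ↦ 3·16·1·1 = 48
  -X*Z ↦ -1·4·1·5 = -20
  2*Y**2 ↦ 2·1·9·1 = 18
  3*Y*Z ↦ 3·1·3·5 = 45
  3*Z**2 ↦ 3·1·1·25 = 75
Sum: F(4, 3, 5) = (48) + (-20) + (18) + (45) + (75) = 166.
Reducing mod 7: 166 ≡ 5 (mod 7).
Since F(a, b, c) ≡ 5 ≠ 0 (mod 7), P does NOT lie on the curve.


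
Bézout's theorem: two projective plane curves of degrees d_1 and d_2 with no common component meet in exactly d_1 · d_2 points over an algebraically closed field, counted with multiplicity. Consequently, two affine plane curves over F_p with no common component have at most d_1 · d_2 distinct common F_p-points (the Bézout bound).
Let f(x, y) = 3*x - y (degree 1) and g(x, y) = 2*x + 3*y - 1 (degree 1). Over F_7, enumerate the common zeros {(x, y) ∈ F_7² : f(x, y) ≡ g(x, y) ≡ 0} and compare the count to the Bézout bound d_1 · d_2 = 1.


Common zeros: {(2, 6)}; count = 1; Bézout bound = 1.

deg(f) = 1, deg(g) = 1, so Bézout bound = 1.
Scan x ∈ F_7. For each x, list the y ∈ F_7 with f(x, y) ≡ 0 and those with g(x, y) ≡ 0 (mod 7); the common zeros in that column are the intersection.
  x = 0: f ≡ 0 at y ∈ {0}; g ≡ 0 at y ∈ {5}; common: ∅.
  x = 1: f ≡ 0 at y ∈ {3}; g ≡ 0 at y ∈ {2}; common: ∅.
  x = 2: f ≡ 0 at y ∈ {6}; g ≡ 0 at y ∈ {6}; common: {6}.
  x = 3: f ≡ 0 at y ∈ {2}; g ≡ 0 at y ∈ {3}; common: ∅.
  x = 4: f ≡ 0 at y ∈ {5}; g ≡ 0 at y ∈ {0}; common: ∅.
  x = 5: f ≡ 0 at y ∈ {1}; g ≡ 0 at y ∈ {4}; common: ∅.
  x = 6: f ≡ 0 at y ∈ {4}; g ≡ 0 at y ∈ {1}; common: ∅.
Collecting: common zeros = {(2, 6)}, so the count is 1.
Comparison with the Bézout bound: 1 ≤ 1 = deg(f)·deg(g), as expected for curves with no common component (the bound is attained).


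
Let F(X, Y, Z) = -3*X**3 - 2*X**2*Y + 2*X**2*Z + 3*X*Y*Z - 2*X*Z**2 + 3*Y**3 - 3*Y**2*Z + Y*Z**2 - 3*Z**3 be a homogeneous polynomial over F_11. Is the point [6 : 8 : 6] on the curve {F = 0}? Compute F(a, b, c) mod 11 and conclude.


F(6,8,6) ≡ 5 (mod 11); P is NOT on the curve.

Evaluate F(6, 8, 6) term-by-term (mod 11).
  -3*X**3 ↦ -3·216·1·1 = -648
  -2*X**2*Y ↦ -2·36·8·1 = -576
  2*X**2*Z ↦ 2·36·1·6 = 432
  3*X*Y*Z ↦ 3·6·8·6 = 864
  -2*X*Z**2 ↦ -2·6·1·36 = -432
  3*Y**3 ↦ 3·1·512·1 = 1536
  -3*Y**2*Z ↦ -3·1·64·6 = -1152
  Y*Z**2 ↦ 1·1·8·36 = 288
  -3*Z**3 ↦ -3·1·1·216 = -648
Sum: F(6, 8, 6) = (-648) + (-576) + (432) + (864) + (-432) + (1536) + (-1152) + (288) + (-648) = -336.
Reducing mod 11: -336 ≡ 5 (mod 11).
Since F(a, b, c) ≡ 5 ≠ 0 (mod 11), P does NOT lie on the curve.


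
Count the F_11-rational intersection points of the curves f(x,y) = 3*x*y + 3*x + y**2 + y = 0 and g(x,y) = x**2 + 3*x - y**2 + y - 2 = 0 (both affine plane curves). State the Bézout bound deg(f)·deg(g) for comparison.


Common zeros: {(1, 10), (7, 10)}; count = 2; Bézout bound = 4.

deg(f) = 2, deg(g) = 2, so Bézout bound = 4.
Scan x ∈ F_11. For each x, list the y ∈ F_11 with f(x, y) ≡ 0 and those with g(x, y) ≡ 0 (mod 11); the common zeros in that column are the intersection.
  x = 0: f ≡ 0 at y ∈ {0, 10}; g ≡ 0 at y ∈ {5, 7}; common: ∅.
  x = 1: f ≡ 0 at y ∈ {8, 10}; g ≡ 0 at y ∈ {2, 10}; common: {10}.
  x = 2: f ≡ 0 at y ∈ {5, 10}; g ≡ 0 at y ∈ {6}; common: ∅.
  x = 3: f ≡ 0 at y ∈ {2, 10}; g ≡ 0 at y ∈ ∅; common: ∅.
  x = 4: f ≡ 0 at y ∈ {10}; g ≡ 0 at y ∈ ∅; common: ∅.
  x = 5: f ≡ 0 at y ∈ {7, 10}; g ≡ 0 at y ∈ ∅; common: ∅.
  x = 6: f ≡ 0 at y ∈ {4, 10}; g ≡ 0 at y ∈ {6}; common: ∅.
  x = 7: f ≡ 0 at y ∈ {1, 10}; g ≡ 0 at y ∈ {2, 10}; common: {10}.
  x = 8: f ≡ 0 at y ∈ {9, 10}; g ≡ 0 at y ∈ {5, 7}; common: ∅.
  x = 9: f ≡ 0 at y ∈ {6, 10}; g ≡ 0 at y ∈ ∅; common: ∅.
  x = 10: f ≡ 0 at y ∈ {3, 10}; g ≡ 0 at y ∈ ∅; common: ∅.
Collecting: common zeros = {(1, 10), (7, 10)}, so the count is 2.
Comparison with the Bézout bound: 2 ≤ 4 = deg(f)·deg(g), as expected for curves with no common component (the affine F_11-count falls short of the bound because intersections may lie at infinity, over extension fields, or carry multiplicity).


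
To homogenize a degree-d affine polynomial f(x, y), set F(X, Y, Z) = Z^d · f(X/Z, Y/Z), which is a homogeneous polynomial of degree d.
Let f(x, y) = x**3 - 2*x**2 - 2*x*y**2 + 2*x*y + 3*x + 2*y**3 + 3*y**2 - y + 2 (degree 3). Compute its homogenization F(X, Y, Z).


F(X, Y, Z) = X**3 - 2*X**2*Z - 2*X*Y**2 + 2*X*Y*Z + 3*X*Z**2 + 2*Y**3 + 3*Y**2*Z - Y*Z**2 + 2*Z**3

deg(f) = 3.
Substitute x = X/Z, y = Y/Z into f, then multiply by Z^3.
  monomial 1·x^3·y^0 ↦ 1·X^3·Y^0·Z^0.
  monomial -2·x^2·y^0 ↦ -2·X^2·Y^0·Z^1.
  monomial -2·x^1·y^2 ↦ -2·X^1·Y^2·Z^0.
  monomial 2·x^1·y^1 ↦ 2·X^1·Y^1·Z^1.
  monomial 3·x^1·y^0 ↦ 3·X^1·Y^0·Z^2.
  monomial 2·x^0·y^3 ↦ 2·X^0·Y^3·Z^0.
  monomial 3·x^0·y^2 ↦ 3·X^0·Y^2·Z^1.
  monomial -1·x^0·y^1 ↦ -1·X^0·Y^1·Z^2.
  monomial 2·x^0·y^0 ↦ 2·X^0·Y^0·Z^3.
Collecting: F(X, Y, Z) = X**3 - 2*X**2*Z - 2*X*Y**2 + 2*X*Y*Z + 3*X*Z**2 + 2*Y**3 + 3*Y**2*Z - Y*Z**2 + 2*Z**3.


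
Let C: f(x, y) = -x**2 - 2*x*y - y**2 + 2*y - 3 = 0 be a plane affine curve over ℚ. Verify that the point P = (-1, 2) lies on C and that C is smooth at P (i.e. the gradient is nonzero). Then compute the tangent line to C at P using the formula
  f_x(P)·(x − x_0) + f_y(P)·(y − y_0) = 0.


Tangent line at P: -2*x - 2 = 0.

Step 1: f(-1, 2) = 0, so P lies on C.
Step 2: partial derivatives
  f_x(x, y) = -2*x - 2*y, f_y(x, y) = -2*x - 2*y + 2.
  f_x(P) = -2, f_y(P) = 0 (gradient nonzero, so P is smooth).
Step 3: tangent line at P: -2·(x − -1) + 0·(y − 2) = 0.
Expanding: -2*x - 2 = 0.


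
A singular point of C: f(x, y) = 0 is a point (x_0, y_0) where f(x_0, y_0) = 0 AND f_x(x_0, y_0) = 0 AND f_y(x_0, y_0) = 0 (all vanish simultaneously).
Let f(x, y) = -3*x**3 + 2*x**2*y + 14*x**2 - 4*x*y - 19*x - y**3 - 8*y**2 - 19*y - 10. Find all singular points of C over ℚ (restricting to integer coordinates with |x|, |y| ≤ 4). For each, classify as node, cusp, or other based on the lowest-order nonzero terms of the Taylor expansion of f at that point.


Singular points: {(1, -3)}; classification: node.

Compute partial derivatives:
  f_x = -9*x**2 + 4*x*y + 28*x - 4*y - 19.
  f_y = 2*x**2 - 4*x - 3*y**2 - 16*y - 19.
Scan x_0 ∈ {−4, ..., 4}. For each x_0, f_y(x_0, y) is a polynomial in y; find its integer roots y ∈ {−4, ..., 4}, then test f_x and f at those candidates.
  x = -4: f_y(-4, y) = -3*y**2 - 16*y + 29; no integer root y with |y| ≤ 4.
  x = -3: f_y(-3, y) = -3*y**2 - 16*y + 11; no integer root y with |y| ≤ 4.
  x = -2: f_y(-2, y) = -3*y**2 - 16*y - 3; no integer root y with |y| ≤ 4.
  x = -1: f_y(-1, y) = -3*y**2 - 16*y - 13; vanishes at y ∈ {-1}. (-1, -1): f_x = -48 ≠ 0.
  x = 0: f_y(0, y) = -3*y**2 - 16*y - 19; no integer root y with |y| ≤ 4.
  x = 1: f_y(1, y) = -3*y**2 - 16*y - 21; vanishes at y ∈ {-3}. (1, -3): f_x = 0, f = 0 — SINGULAR.
  x = 2: f_y(2, y) = -3*y**2 - 16*y - 19; no integer root y with |y| ≤ 4.
  x = 3: f_y(3, y) = -3*y**2 - 16*y - 13; vanishes at y ∈ {-1}. (3, -1): f_x = -24 ≠ 0.
  x = 4: f_y(4, y) = -3*y**2 - 16*y - 3; no integer root y with |y| ≤ 4.
Only singular point on the grid: (1, -3).
Classify: substitute x = 1 + u, y = -3 + v and expand: f = -3*u**3 + 2*u**2*v - u**2 - v**3 + v**2.
No constant or linear terms (consistent with a singular point). Quadratic part: -u**2 + v**2. Cubic part: -3*u**3 + 2*u**2*v - v**3.
The quadratic part v**2 - u**2 = (v − u)(v + u) splits into two distinct linear factors, so there are two distinct tangent lines y − -3 = ±(x − 1) — this is a node (ordinary double point).
Classification: node.


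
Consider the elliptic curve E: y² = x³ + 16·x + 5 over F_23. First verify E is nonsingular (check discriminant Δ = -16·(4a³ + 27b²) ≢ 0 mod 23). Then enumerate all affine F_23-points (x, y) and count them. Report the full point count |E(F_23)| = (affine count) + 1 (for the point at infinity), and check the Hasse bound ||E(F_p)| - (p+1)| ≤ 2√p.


Affine points = {(4, 8), (4, 15), (5, 7), (5, 16), (6, 8), (6, 15), (7, 0), (8, 1), (8, 22), (9, 2), (9, 21), (12, 4), (12, 19), (13, 8), (13, 15), (14, 11), (14, 12), (15, 3), (15, 20)}; affine count = 19; |E(F_23)| = 20.

Discriminant check: Δ ∝ 4a³ + 27b² = 4·16³ + 27·5² = 4·4096 + 27·25 ≡ 16 (mod 23). Nonzero ⇒ E is nonsingular.
For each x ∈ F_23, compute rhs = x³ + 16·x + 5 mod 23, then count y ∈ F_23 with y² ≡ rhs.
  x = 0: rhs = 5, matching y values: none (0 points).
  x = 1: rhs = 22, matching y values: none (0 points).
  x = 2: rhs = 22, matching y values: none (0 points).
  x = 3: rhs = 11, matching y values: none (0 points).
  x = 4: rhs = 18, matching y values: 8, 15 (2 points).
  x = 5: rhs = 3, matching y values: 7, 16 (2 points).
  x = 6: rhs = 18, matching y values: 8, 15 (2 points).
  x = 7: rhs = 0, matching y values: 0 (1 points).
  x = 8: rhs = 1, matching y values: 1, 22 (2 points).
  x = 9: rhs = 4, matching y values: 2, 21 (2 points).
  x = 10: rhs = 15, matching y values: none (0 points).
  x = 11: rhs = 17, matching y values: none (0 points).
  x = 12: rhs = 16, matching y values: 4, 19 (2 points).
  x = 13: rhs = 18, matching y values: 8, 15 (2 points).
  x = 14: rhs = 6, matching y values: 11, 12 (2 points).
  x = 15: rhs = 9, matching y values: 3, 20 (2 points).
  x = 16: rhs = 10, matching y values: none (0 points).
  x = 17: rhs = 15, matching y values: none (0 points).
  x = 18: rhs = 7, matching y values: none (0 points).
  x = 19: rhs = 15, matching y values: none (0 points).
  x = 20: rhs = 22, matching y values: none (0 points).
  x = 21: rhs = 11, matching y values: none (0 points).
  x = 22: rhs = 11, matching y values: none (0 points).
Total affine count: 19.
Full point count |E(F_23)| = 19 + 1 = 20.
Hasse bound: |20 − (23+1)| = |-4| = 4 ≤ 2√23 ≈ 9.5917 ✓.


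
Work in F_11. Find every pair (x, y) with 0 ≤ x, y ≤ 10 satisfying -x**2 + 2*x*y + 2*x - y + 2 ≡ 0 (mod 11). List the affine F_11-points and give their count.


Affine F_11-points: {(0, 2), (1, 8), (2, 3), (3, 9), (4, 4), (5, 10), (6, 0), (6, 1), (6, 2), (6, 3), (6, 4), (6, 5), (6, 6), (6, 7), (6, 8), (6, 9), (6, 10), (7, 0), (8, 6), (9, 1), (10, 7)}; count = 21.

For each of the 121 pairs (x, y) ∈ F_11², evaluate f(x, y) mod 11. Record the zeros.
  x = 0: [0↦2, 1↦1, 2↦0, 3↦10, 4↦9, 5↦8, 6↦7, 7↦6, 8↦5, 9↦4, 10↦3]  zeros at y ∈ {2}
  x = 1: [0↦3, 1↦4, 2↦5, 3↦6, 4↦7, 5↦8, 6↦9, 7↦10, 8↦0, 9↦1, 10↦2]  zeros at y ∈ {8}
  x = 2: [0↦2, 1↦5, 2↦8, 3↦0, 4↦3, 5↦6, 6↦9, 7↦1, 8↦4, 9↦7, 10↦10]  zeros at y ∈ {3}
  x = 3: [0↦10, 1↦4, 2↦9, 3↦3, 4↦8, 5↦2, 6↦7, 7↦1, 8↦6, 9↦0, 10↦5]  zeros at y ∈ {9}
  x = 4: [0↦5, 1↦1, 2↦8, 3↦4, 4↦0, 5↦7, 6↦3, 7↦10, 8↦6, 9↦2, 10↦9]  zeros at y ∈ {4}
  x = 5: [0↦9, 1↦7, 2↦5, 3↦3, 4↦1, 5↦10, 6↦8, 7↦6, 8↦4, 9↦2, 10↦0]  zeros at y ∈ {10}
  x = 6: [0↦0, 1↦0, 2↦0, 3↦0, 4↦0, 5↦0, 6↦0, 7↦0, 8↦0, 9↦0, 10↦0]  zeros at y ∈ {0, 1, 2, 3, 4, 5, 6, 7, 8, 9, 10}
  x = 7: [0↦0, 1↦2, 2↦4, 3↦6, 4↦8, 5↦10, 6↦1, 7↦3, 8↦5, 9↦7, 10↦9]  zeros at y ∈ {0}
  x = 8: [0↦9, 1↦2, 2↦6, 3↦10, 4↦3, 5↦7, 6↦0, 7↦4, 8↦8, 9↦1, 10↦5]  zeros at y ∈ {6}
  x = 9: [0↦5, 1↦0, 2↦6, 3↦1, 4↦7, 5↦2, 6↦8, 7↦3, 8↦9, 9↦4, 10↦10]  zeros at y ∈ {1}
  x = 10: [0↦10, 1↦7, 2↦4, 3↦1, 4↦9, 5↦6, 6↦3, 7↦0, 8↦8, 9↦5, 10↦2]  zeros at y ∈ {7}
Collecting zeros: affine points = {(0, 2), (1, 8), (2, 3), (3, 9), (4, 4), (5, 10), (6, 0), (6, 1), (6, 2), (6, 3), (6, 4), (6, 5), (6, 6), (6, 7), (6, 8), (6, 9), (6, 10), (7, 0), (8, 6), (9, 1), (10, 7)}.
Total count |C(F_11)_aff| = 21.


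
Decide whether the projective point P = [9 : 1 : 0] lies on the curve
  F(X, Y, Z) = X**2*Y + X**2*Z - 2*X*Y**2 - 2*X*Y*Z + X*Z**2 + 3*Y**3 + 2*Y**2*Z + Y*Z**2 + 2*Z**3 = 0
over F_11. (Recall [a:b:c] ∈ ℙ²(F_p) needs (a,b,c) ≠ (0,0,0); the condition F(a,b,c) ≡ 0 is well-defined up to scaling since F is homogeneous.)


F(9,1,0) ≡ 0 (mod 11); P is on the curve.

Evaluate F(9, 1, 0) term-by-term (mod 11).
  X**2*Y ↦ 1·81·1·1 = 81
  X**2*Z ↦ 1·81·1·0 = 0
  -2*X*Y**2 ↦ -2·9·1·1 = -18
  -2*X*Y*Z ↦ -2·9·1·0 = 0
  X*Z**2 ↦ 1·9·1·0 = 0
  3*Y**3 ↦ 3·1·1·1 = 3
  2*Y**2*Z ↦ 2·1·1·0 = 0
  Y*Z**2 ↦ 1·1·1·0 = 0
  2*Z**3 ↦ 2·1·1·0 = 0
Sum: F(9, 1, 0) = (81) + (0) + (-18) + (0) + (0) + (3) + (0) + (0) + (0) = 66.
Reducing mod 11: 66 ≡ 0 (mod 11).
Since F(a, b, c) ≡ 0 (mod 11), P lies on the curve.


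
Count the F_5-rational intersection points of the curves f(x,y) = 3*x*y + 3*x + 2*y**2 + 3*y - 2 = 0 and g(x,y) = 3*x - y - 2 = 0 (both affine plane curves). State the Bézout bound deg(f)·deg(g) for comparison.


Common zeros: {(0, 3), (4, 0)}; count = 2; Bézout bound = 2.

deg(f) = 2, deg(g) = 1, so Bézout bound = 2.
Scan x ∈ F_5. For each x, list the y ∈ F_5 with f(x, y) ≡ 0 and those with g(x, y) ≡ 0 (mod 5); the common zeros in that column are the intersection.
  x = 0: f ≡ 0 at y ∈ {3}; g ≡ 0 at y ∈ {3}; common: {3}.
  x = 1: f ≡ 0 at y ∈ ∅; g ≡ 0 at y ∈ {1}; common: ∅.
  x = 2: f ≡ 0 at y ∈ {1, 2}; g ≡ 0 at y ∈ {4}; common: ∅.
  x = 3: f ≡ 0 at y ∈ ∅; g ≡ 0 at y ∈ {2}; common: ∅.
  x = 4: f ≡ 0 at y ∈ {0}; g ≡ 0 at y ∈ {0}; common: {0}.
Collecting: common zeros = {(0, 3), (4, 0)}, so the count is 2.
Comparison with the Bézout bound: 2 ≤ 2 = deg(f)·deg(g), as expected for curves with no common component (the bound is attained).


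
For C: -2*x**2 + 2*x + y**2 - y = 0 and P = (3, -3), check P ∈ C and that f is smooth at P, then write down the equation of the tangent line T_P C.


Tangent line at P: -10*x - 7*y + 9 = 0.

Step 1: f(3, -3) = 0, so P lies on C.
Step 2: partial derivatives
  f_x(x, y) = 2 - 4*x, f_y(x, y) = 2*y - 1.
  f_x(P) = -10, f_y(P) = -7 (gradient nonzero, so P is smooth).
Step 3: tangent line at P: -10·(x − 3) + -7·(y − -3) = 0.
Expanding: -10*x - 7*y + 9 = 0.


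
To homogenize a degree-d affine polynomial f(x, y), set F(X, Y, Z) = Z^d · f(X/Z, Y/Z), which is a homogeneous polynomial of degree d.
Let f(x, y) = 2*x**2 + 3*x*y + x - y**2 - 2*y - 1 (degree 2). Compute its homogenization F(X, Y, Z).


F(X, Y, Z) = 2*X**2 + 3*X*Y + X*Z - Y**2 - 2*Y*Z - Z**2

deg(f) = 2.
Substitute x = X/Z, y = Y/Z into f, then multiply by Z^2.
  monomial 2·x^2·y^0 ↦ 2·X^2·Y^0·Z^0.
  monomial 3·x^1·y^1 ↦ 3·X^1·Y^1·Z^0.
  monomial 1·x^1·y^0 ↦ 1·X^1·Y^0·Z^1.
  monomial -1·x^0·y^2 ↦ -1·X^0·Y^2·Z^0.
  monomial -2·x^0·y^1 ↦ -2·X^0·Y^1·Z^1.
  monomial -1·x^0·y^0 ↦ -1·X^0·Y^0·Z^2.
Collecting: F(X, Y, Z) = 2*X**2 + 3*X*Y + X*Z - Y**2 - 2*Y*Z - Z**2.


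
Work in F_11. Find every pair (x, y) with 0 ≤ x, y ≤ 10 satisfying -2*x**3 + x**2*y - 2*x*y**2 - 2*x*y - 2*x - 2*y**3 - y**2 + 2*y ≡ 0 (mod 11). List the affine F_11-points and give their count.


Affine F_11-points: {(0, 0), (1, 4), (2, 4), (2, 5), (4, 5), (4, 9), (5, 2), (5, 10), (6, 6), (10, 4)}; count = 10.

For each of the 121 pairs (x, y) ∈ F_11², evaluate f(x, y) mod 11. Record the zeros.
  x = 0: [0↦0, 1↦10, 2↦6, 3↦9, 4↦7, 5↦10, 6↦6, 7↦5, 8↦6, 9↦8, 10↦10]  zeros at y ∈ {0}
  x = 1: [0↦7, 1↦3, 2↦3, 3↦6, 4↦0, 5↦6, 6↦1, 7↦6, 8↦9, 9↦9, 10↦5]  zeros at y ∈ {4}
  x = 2: [0↦2, 1↦8, 2↦3, 3↦8, 4↦0, 5↦0, 6↦7, 7↦9, 8↦5, 9↦5, 10↦8]  zeros at y ∈ {4, 5}
  x = 3: [0↦6, 1↦2, 2↦5, 3↦3, 4↦6, 5↦2, 6↦1, 7↦2, 8↦4, 9↦6, 10↦7]  zeros at y ∈ ∅
  x = 4: [0↦7, 1↦6, 2↦8, 3↦1, 4↦6, 5↦0, 6↦4, 7↦6, 8↦5, 9↦0, 10↦1]  zeros at y ∈ {5, 9}
  x = 5: [0↦4, 1↦8, 2↦0, 3↦1, 4↦10, 5↦4, 6↦4, 7↦9, 8↦7, 9↦8, 10↦0]  zeros at y ∈ {2, 10}
  x = 6: [0↦7, 1↦7, 2↦2, 3↦2, 4↦6, 5↦2, 6↦0, 7↦10, 8↦9, 9↦7, 10↦3]  zeros at y ∈ {6}
  x = 7: [0↦4, 1↦2, 2↦2, 3↦3, 4↦4, 5↦4, 6↦2, 7↦8, 8↦10, 9↦7, 10↦9]  zeros at y ∈ ∅
  x = 8: [0↦5, 1↦3, 2↦10, 3↦3, 4↦3, 5↦9, 6↦9, 7↦2, 8↦9, 9↦7, 10↦6]  zeros at y ∈ ∅
  x = 9: [0↦9, 1↦9, 2↦3, 3↦1, 4↦2, 5↦5, 6↦9, 7↦2, 8↦5, 9↦6, 10↦4]  zeros at y ∈ ∅
  x = 10: [0↦4, 1↦8, 2↦2, 3↦7, 4↦0, 5↦2, 6↦1, 7↦7, 8↦8, 9↦3, 10↦2]  zeros at y ∈ {4}
Collecting zeros: affine points = {(0, 0), (1, 4), (2, 4), (2, 5), (4, 5), (4, 9), (5, 2), (5, 10), (6, 6), (10, 4)}.
Total count |C(F_11)_aff| = 10.


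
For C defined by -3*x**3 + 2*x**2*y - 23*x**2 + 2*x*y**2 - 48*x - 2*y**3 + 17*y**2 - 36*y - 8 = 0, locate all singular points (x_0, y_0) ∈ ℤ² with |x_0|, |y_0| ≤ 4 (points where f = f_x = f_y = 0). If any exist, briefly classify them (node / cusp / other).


Singular points: {(-2, 2)}; classification: node.

Compute partial derivatives:
  f_x = -9*x**2 + 4*x*y - 46*x + 2*y**2 - 48.
  f_y = 2*x**2 + 4*x*y - 6*y**2 + 34*y - 36.
Scan x_0 ∈ {−4, ..., 4}. For each x_0, f_y(x_0, y) is a polynomial in y; find its integer roots y ∈ {−4, ..., 4}, then test f_x and f at those candidates.
  x = -4: f_y(-4, y) = -6*y**2 + 18*y - 4; no integer root y with |y| ≤ 4.
  x = -3: f_y(-3, y) = -6*y**2 + 22*y - 18; no integer root y with |y| ≤ 4.
  x = -2: f_y(-2, y) = -6*y**2 + 26*y - 28; vanishes at y ∈ {2}. (-2, 2): f_x = 0, f = 0 — SINGULAR.
  x = -1: f_y(-1, y) = -6*y**2 + 30*y - 34; no integer root y with |y| ≤ 4.
  x = 0: f_y(0, y) = -6*y**2 + 34*y - 36; no integer root y with |y| ≤ 4.
  x = 1: f_y(1, y) = -6*y**2 + 38*y - 34; no integer root y with |y| ≤ 4.
  x = 2: f_y(2, y) = -6*y**2 + 42*y - 28; no integer root y with |y| ≤ 4.
  x = 3: f_y(3, y) = -6*y**2 + 46*y - 18; no integer root y with |y| ≤ 4.
  x = 4: f_y(4, y) = -6*y**2 + 50*y - 4; no integer root y with |y| ≤ 4.
Only singular point on the grid: (-2, 2).
Classify: substitute x = -2 + u, y = 2 + v and expand: f = -3*u**3 + 2*u**2*v - u**2 + 2*u*v**2 - 2*v**3 + v**2.
No constant or linear terms (consistent with a singular point). Quadratic part: -u**2 + v**2. Cubic part: -3*u**3 + 2*u**2*v + 2*u*v**2 - 2*v**3.
The quadratic part v**2 - u**2 = (v − u)(v + u) splits into two distinct linear factors, so there are two distinct tangent lines y − 2 = ±(x − -2) — this is a node (ordinary double point).
Classification: node.


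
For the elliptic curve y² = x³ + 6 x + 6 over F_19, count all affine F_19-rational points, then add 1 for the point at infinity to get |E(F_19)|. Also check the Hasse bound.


Affine points = {(0, 5), (0, 14), (2, 8), (2, 11), (5, 3), (5, 16), (6, 7), (6, 12), (7, 7), (7, 12), (11, 4), (11, 15), (12, 1), (12, 18), (13, 1), (13, 18), (17, 9), (17, 10)}; affine count = 18; |E(F_19)| = 19.

Discriminant check: Δ ∝ 4a³ + 27b² = 4·6³ + 27·6² = 4·216 + 27·36 ≡ 12 (mod 19). Nonzero ⇒ E is nonsingular.
For each x ∈ F_19, compute rhs = x³ + 6·x + 6 mod 19, then count y ∈ F_19 with y² ≡ rhs.
  x = 0: rhs = 6, matching y values: 5, 14 (2 points).
  x = 1: rhs = 13, matching y values: none (0 points).
  x = 2: rhs = 7, matching y values: 8, 11 (2 points).
  x = 3: rhs = 13, matching y values: none (0 points).
  x = 4: rhs = 18, matching y values: none (0 points).
  x = 5: rhs = 9, matching y values: 3, 16 (2 points).
  x = 6: rhs = 11, matching y values: 7, 12 (2 points).
  x = 7: rhs = 11, matching y values: 7, 12 (2 points).
  x = 8: rhs = 15, matching y values: none (0 points).
  x = 9: rhs = 10, matching y values: none (0 points).
  x = 10: rhs = 2, matching y values: none (0 points).
  x = 11: rhs = 16, matching y values: 4, 15 (2 points).
  x = 12: rhs = 1, matching y values: 1, 18 (2 points).
  x = 13: rhs = 1, matching y values: 1, 18 (2 points).
  x = 14: rhs = 3, matching y values: none (0 points).
  x = 15: rhs = 13, matching y values: none (0 points).
  x = 16: rhs = 18, matching y values: none (0 points).
  x = 17: rhs = 5, matching y values: 9, 10 (2 points).
  x = 18: rhs = 18, matching y values: none (0 points).
Total affine count: 18.
Full point count |E(F_19)| = 18 + 1 = 19.
Hasse bound: |19 − (19+1)| = |-1| = 1 ≤ 2√19 ≈ 8.7178 ✓.


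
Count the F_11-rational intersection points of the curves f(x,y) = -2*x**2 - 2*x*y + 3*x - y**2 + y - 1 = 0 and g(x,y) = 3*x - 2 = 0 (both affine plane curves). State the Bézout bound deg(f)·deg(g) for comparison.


Common zeros: {(8, 1), (8, 6)}; count = 2; Bézout bound = 2.

deg(f) = 2, deg(g) = 1, so Bézout bound = 2.
Scan x ∈ F_11. For each x, list the y ∈ F_11 with f(x, y) ≡ 0 and those with g(x, y) ≡ 0 (mod 11); the common zeros in that column are the intersection.
  x = 0: f ≡ 0 at y ∈ ∅; g ≡ 0 at y ∈ ∅; common: ∅.
  x = 1: f ≡ 0 at y ∈ {0, 10}; g ≡ 0 at y ∈ ∅; common: ∅.
  x = 2: f ≡ 0 at y ∈ ∅; g ≡ 0 at y ∈ ∅; common: ∅.
  x = 3: f ≡ 0 at y ∈ ∅; g ≡ 0 at y ∈ ∅; common: ∅.
  x = 4: f ≡ 0 at y ∈ {6, 9}; g ≡ 0 at y ∈ ∅; common: ∅.
  x = 5: f ≡ 0 at y ∈ {4, 9}; g ≡ 0 at y ∈ ∅; common: ∅.
  x = 6: f ≡ 0 at y ∈ {0}; g ≡ 0 at y ∈ ∅; common: ∅.
  x = 7: f ≡ 0 at y ∈ {10}; g ≡ 0 at y ∈ ∅; common: ∅.
  x = 8: f ≡ 0 at y ∈ {1, 6}; g ≡ 0 at y ∈ {0, 1, 2, 3, 4, 5, 6, 7, 8, 9, 10}; common: {1, 6}.
  x = 9: f ≡ 0 at y ∈ {1, 4}; g ≡ 0 at y ∈ ∅; common: ∅.
  x = 10: f ≡ 0 at y ∈ ∅; g ≡ 0 at y ∈ ∅; common: ∅.
Collecting: common zeros = {(8, 1), (8, 6)}, so the count is 2.
Comparison with the Bézout bound: 2 ≤ 2 = deg(f)·deg(g), as expected for curves with no common component (the bound is attained).


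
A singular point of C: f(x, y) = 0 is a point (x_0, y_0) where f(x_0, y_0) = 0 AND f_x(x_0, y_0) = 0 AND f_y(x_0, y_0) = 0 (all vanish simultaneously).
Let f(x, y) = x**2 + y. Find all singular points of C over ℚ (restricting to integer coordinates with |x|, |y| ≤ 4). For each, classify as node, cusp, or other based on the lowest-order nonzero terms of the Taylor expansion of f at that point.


No singular points in the scanned grid; C is smooth there.

Compute partial derivatives:
  f_x = 2*x.
  f_y = 1.
f_y = 1 is a nonzero constant, so f_y never vanishes: no point (x, y) can satisfy f = f_x = f_y = 0. In particular no (x, y) ∈ {−4, ..., 4}² is singular; the curve is smooth.


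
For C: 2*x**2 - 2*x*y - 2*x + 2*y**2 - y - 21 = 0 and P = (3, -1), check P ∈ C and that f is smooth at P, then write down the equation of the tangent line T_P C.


Tangent line at P: 12*x - 11*y - 47 = 0.

Step 1: f(3, -1) = 0, so P lies on C.
Step 2: partial derivatives
  f_x(x, y) = 4*x - 2*y - 2, f_y(x, y) = -2*x + 4*y - 1.
  f_x(P) = 12, f_y(P) = -11 (gradient nonzero, so P is smooth).
Step 3: tangent line at P: 12·(x − 3) + -11·(y − -1) = 0.
Expanding: 12*x - 11*y - 47 = 0.


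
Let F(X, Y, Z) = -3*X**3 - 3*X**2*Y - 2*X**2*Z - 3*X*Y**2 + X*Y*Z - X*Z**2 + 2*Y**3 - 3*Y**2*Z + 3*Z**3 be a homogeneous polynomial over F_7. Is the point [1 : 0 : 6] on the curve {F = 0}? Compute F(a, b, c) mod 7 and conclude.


F(1,0,6) ≡ 2 (mod 7); P is NOT on the curve.

Evaluate F(1, 0, 6) term-by-term (mod 7).
  -3*X**3 ↦ -3·1·1·1 = -3
  -3*X**2*Y ↦ -3·1·0·1 = 0
  -2*X**2*Z ↦ -2·1·1·6 = -12
  -3*X*Y**2 ↦ -3·1·0·1 = 0
  X*Y*Z ↦ 1·1·0·6 = 0
  -X*Z**2 ↦ -1·1·1·36 = -36
  2*Y**3 ↦ 2·1·0·1 = 0
  -3*Y**2*Z ↦ -3·1·0·6 = 0
  3*Z**3 ↦ 3·1·1·216 = 648
Sum: F(1, 0, 6) = (-3) + (0) + (-12) + (0) + (0) + (-36) + (0) + (0) + (648) = 597.
Reducing mod 7: 597 ≡ 2 (mod 7).
Since F(a, b, c) ≡ 2 ≠ 0 (mod 7), P does NOT lie on the curve.


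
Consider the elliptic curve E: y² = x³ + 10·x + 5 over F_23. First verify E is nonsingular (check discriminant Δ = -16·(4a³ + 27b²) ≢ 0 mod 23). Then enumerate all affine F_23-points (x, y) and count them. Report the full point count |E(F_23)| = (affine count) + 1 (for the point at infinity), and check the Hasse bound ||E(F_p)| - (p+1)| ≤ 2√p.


Affine points = {(1, 4), (1, 19), (3, 4), (3, 19), (7, 2), (7, 21), (10, 1), (10, 22), (12, 6), (12, 17), (13, 3), (13, 20), (16, 11), (16, 12), (19, 4), (19, 19), (21, 0)}; affine count = 17; |E(F_23)| = 18.

Discriminant check: Δ ∝ 4a³ + 27b² = 4·10³ + 27·5² = 4·1000 + 27·25 ≡ 6 (mod 23). Nonzero ⇒ E is nonsingular.
For each x ∈ F_23, compute rhs = x³ + 10·x + 5 mod 23, then count y ∈ F_23 with y² ≡ rhs.
  x = 0: rhs = 5, matching y values: none (0 points).
  x = 1: rhs = 16, matching y values: 4, 19 (2 points).
  x = 2: rhs = 10, matching y values: none (0 points).
  x = 3: rhs = 16, matching y values: 4, 19 (2 points).
  x = 4: rhs = 17, matching y values: none (0 points).
  x = 5: rhs = 19, matching y values: none (0 points).
  x = 6: rhs = 5, matching y values: none (0 points).
  x = 7: rhs = 4, matching y values: 2, 21 (2 points).
  x = 8: rhs = 22, matching y values: none (0 points).
  x = 9: rhs = 19, matching y values: none (0 points).
  x = 10: rhs = 1, matching y values: 1, 22 (2 points).
  x = 11: rhs = 20, matching y values: none (0 points).
  x = 12: rhs = 13, matching y values: 6, 17 (2 points).
  x = 13: rhs = 9, matching y values: 3, 20 (2 points).
  x = 14: rhs = 14, matching y values: none (0 points).
  x = 15: rhs = 11, matching y values: none (0 points).
  x = 16: rhs = 6, matching y values: 11, 12 (2 points).
  x = 17: rhs = 5, matching y values: none (0 points).
  x = 18: rhs = 14, matching y values: none (0 points).
  x = 19: rhs = 16, matching y values: 4, 19 (2 points).
  x = 20: rhs = 17, matching y values: none (0 points).
  x = 21: rhs = 0, matching y values: 0 (1 points).
  x = 22: rhs = 17, matching y values: none (0 points).
Total affine count: 17.
Full point count |E(F_23)| = 17 + 1 = 18.
Hasse bound: |18 − (23+1)| = |-6| = 6 ≤ 2√23 ≈ 9.5917 ✓.


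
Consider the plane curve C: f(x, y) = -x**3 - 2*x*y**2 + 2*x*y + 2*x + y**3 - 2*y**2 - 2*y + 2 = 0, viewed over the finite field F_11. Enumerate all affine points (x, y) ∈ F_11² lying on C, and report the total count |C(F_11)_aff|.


Affine F_11-points: {(1, 1), (2, 10), (3, 1), (4, 3), (5, 4), (6, 8), (6, 9), (7, 1), (8, 7), (9, 3)}; count = 10.

For each of the 121 pairs (x, y) ∈ F_11², evaluate f(x, y) mod 11. Record the zeros.
  x = 0: [0↦2, 1↦10, 2↦9, 3↦5, 4↦4, 5↦1, 6↦2, 7↦2, 8↦7, 9↦1, 10↦1]  zeros at y ∈ ∅
  x = 1: [0↦3, 1↦0, 2↦6, 3↦5, 4↦3, 5↦6, 6↦9, 7↦7, 8↦6, 9↦1, 10↦9]  zeros at y ∈ {1}
  x = 2: [0↦9, 1↦6, 2↦8, 3↦10, 4↦7, 5↦5, 6↦10, 7↦6, 8↦10, 9↦6, 10↦0]  zeros at y ∈ {10}
  x = 3: [0↦3, 1↦0, 2↦9, 3↦3, 4↦10, 5↦3, 6↦10, 7↦4, 8↦2, 9↦10, 10↦1]  zeros at y ∈ {1}
  x = 4: [0↦1, 1↦9, 2↦3, 3↦0, 4↦6, 5↦5, 6↦3, 7↦6, 8↦9, 9↦7, 10↦6]  zeros at y ∈ {3}
  x = 5: [0↦8, 1↦5, 2↦6, 3↦6, 4↦0, 5↦5, 6↦5, 7↦6, 8↦3, 9↦2, 10↦9]  zeros at y ∈ {4}
  x = 6: [0↦7, 1↦4, 2↦1, 3↦4, 4↦8, 5↦8, 6↦10, 7↦9, 8↦0, 9↦0, 10↦4]  zeros at y ∈ {8, 9}
  x = 7: [0↦3, 1↦0, 2↦4, 3↦10, 4↦2, 5↦8, 6↦1, 7↦9, 8↦5, 9↦6, 10↦7]  zeros at y ∈ {1}
  x = 8: [0↦1, 1↦9, 2↦9, 3↦7, 4↦9, 5↦10, 6↦5, 7↦0, 8↦1, 9↦3, 10↦1]  zeros at y ∈ {7}
  x = 9: [0↦6, 1↦3, 2↦10, 3↦0, 4↦1, 5↦8, 6↦5, 7↦9, 8↦4, 9↦7, 10↦2]  zeros at y ∈ {3}
  x = 10: [0↦1, 1↦9, 2↦1, 3↦5, 4↦5, 5↦7, 6↦6, 7↦8, 8↦8, 9↦1, 10↦4]  zeros at y ∈ ∅
Collecting zeros: affine points = {(1, 1), (2, 10), (3, 1), (4, 3), (5, 4), (6, 8), (6, 9), (7, 1), (8, 7), (9, 3)}.
Total count |C(F_11)_aff| = 10.
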